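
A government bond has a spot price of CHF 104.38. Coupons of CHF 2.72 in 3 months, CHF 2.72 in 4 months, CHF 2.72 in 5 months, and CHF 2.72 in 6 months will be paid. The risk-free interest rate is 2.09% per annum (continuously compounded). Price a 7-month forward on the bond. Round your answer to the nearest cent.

CHF 94.73

PV(coupons) I = 2.72·e^(−0.0209·3/12) + 2.72·e^(−0.0209·4/12) + 2.72·e^(−0.0209·5/12) + 2.72·e^(−0.0209·6/12)
I = 2.7058 + 2.7011 + 2.6964 + 2.6917 = 10.7950
F = (S − I)·e^(rT) = (104.38 − 10.7950) · e^(0.0209·7/12)
= 93.5850 · e^0.012192 = 93.5850 × 1.012267 = CHF 94.73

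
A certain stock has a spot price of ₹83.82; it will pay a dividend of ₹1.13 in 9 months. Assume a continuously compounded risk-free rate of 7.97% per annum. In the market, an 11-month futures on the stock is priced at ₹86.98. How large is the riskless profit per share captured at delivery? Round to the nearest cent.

PV(dividends) I = 1.13·e^(−0.0797·9/12) = 1.0644
Fair futures F* = (S − I)·e^(rT) = (83.82 − 1.0644)·e^0.073058 = 82.7556 × 1.075793 = 89.0279
Market ₹86.98 < fair 89.0279: forward underpriced → reverse cash-and-carry (short the stock, invest proceeds at r, pay the dividends, go long the forward).
Profit at T = |F_mkt − F*| = |86.98 − 89.0279| = ₹2.05 per share

₹2.05 per share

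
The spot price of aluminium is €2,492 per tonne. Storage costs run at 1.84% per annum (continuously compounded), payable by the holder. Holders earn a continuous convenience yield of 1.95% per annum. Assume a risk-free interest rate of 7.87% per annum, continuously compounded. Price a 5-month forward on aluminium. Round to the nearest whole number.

€2,574 per tonne

Net carry = r + u − y = 0.0787 + 0.0184 − 0.0195 = 0.0776
F = S·e^((r+u−y)T) = 2492 · e^(0.0776 × 5/12) = 2492 · e^0.032333
= 2492 × 1.032861 = €2,574 per tonne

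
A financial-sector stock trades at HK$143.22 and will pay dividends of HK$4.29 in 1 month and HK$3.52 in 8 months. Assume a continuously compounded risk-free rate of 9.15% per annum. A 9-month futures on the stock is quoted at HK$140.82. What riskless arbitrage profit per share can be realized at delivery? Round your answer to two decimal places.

PV(dividends) I = 4.29·e^(−0.0915·1/12) + 3.52·e^(−0.0915·8/12) = 7.5691
Fair futures F* = (S − I)·e^(rT) = (143.22 − 7.5691)·e^0.068625 = 135.6509 × 1.071034 = 145.2867
Market HK$140.82 < fair 145.2867: forward underpriced → reverse cash-and-carry (short the stock, invest proceeds at r, pay the dividends, go long the forward).
Profit at T = |F_mkt − F*| = |140.82 − 145.2867| = HK$4.47 per share

HK$4.47 per share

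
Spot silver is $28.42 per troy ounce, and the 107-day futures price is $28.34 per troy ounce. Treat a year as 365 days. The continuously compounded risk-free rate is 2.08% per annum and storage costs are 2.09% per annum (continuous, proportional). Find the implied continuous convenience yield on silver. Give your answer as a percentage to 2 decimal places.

F = S·e^((r+u−y)T) ⇒ (r+u−y) = ln(F/S)/T
ln(28.34/28.42) = -0.002819; /T ⇒ -0.009616
y = r + u − ln(F/S)/T = 0.0208 + 0.0209 + 0.009616 = 0.051316
y = 5.13%

5.13%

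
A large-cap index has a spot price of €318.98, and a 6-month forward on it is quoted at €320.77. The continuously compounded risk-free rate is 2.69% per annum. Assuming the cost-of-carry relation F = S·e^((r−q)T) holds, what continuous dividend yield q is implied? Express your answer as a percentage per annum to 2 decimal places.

1.57%

From F = S·e^((r−q)T): (r − q) = ln(F/S)/T
ln(320.77/318.98) = ln(1.005612) = 0.005596
(r − q) = 0.005596 / (6/12) = 0.011192
q = r − ln(F/S)/T = 0.0269 − 0.011192 = 0.015708
q = 1.57%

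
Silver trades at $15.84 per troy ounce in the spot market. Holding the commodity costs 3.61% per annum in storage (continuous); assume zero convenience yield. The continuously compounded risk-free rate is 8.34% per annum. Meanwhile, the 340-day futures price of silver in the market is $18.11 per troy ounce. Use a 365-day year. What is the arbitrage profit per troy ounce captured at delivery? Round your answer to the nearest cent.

$0.40 per troy ounce

Fair futures: F* = S·e^(carry·T), with carry = (r + u) = 0.0834 + 0.0361 = 0.1195
F* = 15.84 · e^(0.1195 × 340/365) = 15.84 · e^0.111315 = 15.84 × 1.117747 = $17.7051
Market $18.11 > fair $17.7051: forward overpriced → cash-and-carry (buy spot, short the forward).
At maturity, profit = |F_mkt − F*| = |18.11 − 17.7051| = $0.40 per troy ounce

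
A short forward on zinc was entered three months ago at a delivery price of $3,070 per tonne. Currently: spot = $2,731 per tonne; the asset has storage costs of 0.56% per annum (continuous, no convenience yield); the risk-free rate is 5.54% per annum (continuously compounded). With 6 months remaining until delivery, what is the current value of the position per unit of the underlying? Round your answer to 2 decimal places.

$247.47 per tonne

Current fair forward for the remaining 6 months: F = S·e^((r + u)·T), (r + u) = 0.0554 + 0.0056 = 0.0610
F = 2731 · e^(0.0610 × 6/12) = 2731 × 1.03096989 = 2815.5788
Value of long forward = (F − K)·e^(−rT) = (2815.5788 − 3070) · e^(−0.0554·6/12)
= -254.4212 × 0.97268013 = -247.47
Short position value = −(long value) = $247.47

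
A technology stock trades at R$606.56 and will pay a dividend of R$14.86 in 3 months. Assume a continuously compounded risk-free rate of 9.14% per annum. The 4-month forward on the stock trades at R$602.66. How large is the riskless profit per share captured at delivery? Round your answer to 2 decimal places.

R$7.69 per share

PV(dividends) I = 14.86·e^(−0.0914·3/12) = 14.5243
Fair forward F* = (S − I)·e^(rT) = (606.56 − 14.5243)·e^0.030467 = 592.0357 × 1.030936 = 610.3509
Market R$602.66 < fair 610.3509: forward underpriced → reverse cash-and-carry (short the stock, invest proceeds at r, pay the dividends, go long the forward).
Profit at T = |F_mkt − F*| = |602.66 − 610.3509| = R$7.69 per share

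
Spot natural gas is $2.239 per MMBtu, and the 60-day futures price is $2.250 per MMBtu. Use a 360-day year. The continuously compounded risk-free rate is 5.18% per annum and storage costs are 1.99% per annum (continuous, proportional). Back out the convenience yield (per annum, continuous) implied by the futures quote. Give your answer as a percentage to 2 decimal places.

F = S·e^((r+u−y)T) ⇒ (r+u−y) = ln(F/S)/T
ln(2.250/2.239) = 0.004901; /T ⇒ 0.029406
y = r + u − ln(F/S)/T = 0.0518 + 0.0199 − 0.029406 = 0.042294
y = 4.23%

4.23%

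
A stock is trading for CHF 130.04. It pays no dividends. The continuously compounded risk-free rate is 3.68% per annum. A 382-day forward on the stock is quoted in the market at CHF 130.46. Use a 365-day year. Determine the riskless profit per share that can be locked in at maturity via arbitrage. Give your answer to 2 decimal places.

Fair forward: F* = S·e^(carry·T), with carry = r = 0.0368
F* = 130.04 · e^(0.0368 × 382/365) = 130.04 · e^0.038514 = 130.04 × 1.039265 = CHF 135.1460
Market CHF 130.46 < fair CHF 135.1460: forward underpriced → reverse cash-and-carry (short spot, go long the forward).
At maturity, profit = |F_mkt − F*| = |130.46 − 135.1460| = CHF 4.69 per share

CHF 4.69 per share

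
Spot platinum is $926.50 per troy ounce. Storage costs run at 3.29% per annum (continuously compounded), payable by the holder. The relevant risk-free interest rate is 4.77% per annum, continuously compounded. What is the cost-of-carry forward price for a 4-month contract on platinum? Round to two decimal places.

$951.73 per troy ounce

Net carry = r + u − y = 0.0477 + 0.0329 − 0.0000 = 0.0806
F = S·e^((r+u−y)T) = 926.50 · e^(0.0806 × 4/12) = 926.50 · e^0.026867
= 926.50 × 1.027231 = $951.73 per troy ounce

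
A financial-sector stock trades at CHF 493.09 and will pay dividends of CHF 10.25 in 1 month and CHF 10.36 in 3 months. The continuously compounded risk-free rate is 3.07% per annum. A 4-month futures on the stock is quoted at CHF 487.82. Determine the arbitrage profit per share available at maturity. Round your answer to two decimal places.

CHF 10.37 per share

PV(dividends) I = 10.25·e^(−0.0307·1/12) + 10.36·e^(−0.0307·3/12) = 20.5046
Fair futures F* = (S − I)·e^(rT) = (493.09 − 20.5046)·e^0.010233 = 472.5854 × 1.010286 = 477.4464
Market CHF 487.82 > fair 477.4464: forward overpriced → cash-and-carry (borrow at r, buy the stock and collect the dividends, short the forward).
Profit at T = |F_mkt − F*| = |487.82 − 477.4464| = CHF 10.37 per share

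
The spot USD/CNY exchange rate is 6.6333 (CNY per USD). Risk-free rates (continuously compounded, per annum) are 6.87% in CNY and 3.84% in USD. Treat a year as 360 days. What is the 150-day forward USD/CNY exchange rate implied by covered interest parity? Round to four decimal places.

F = S·e^((r_CNY − r_USD)T) = 6.6333 · e^((0.0687 − 0.0384) × 150/360)
= 6.6333 · e^0.012625 = 6.6333 × 1.012705
F = 6.7176 CNY per USD

6.7176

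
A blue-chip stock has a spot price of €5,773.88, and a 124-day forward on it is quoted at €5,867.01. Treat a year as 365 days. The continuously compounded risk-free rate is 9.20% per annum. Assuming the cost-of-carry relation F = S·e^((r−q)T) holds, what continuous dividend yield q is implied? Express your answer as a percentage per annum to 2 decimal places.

4.49%

From F = S·e^((r−q)T): (r − q) = ln(F/S)/T
ln(5867.01/5773.88) = ln(1.016130) = 0.016001
(r − q) = 0.016001 / (124/365) = 0.047100
q = r − ln(F/S)/T = 0.0920 − 0.047100 = 0.044900
q = 4.49%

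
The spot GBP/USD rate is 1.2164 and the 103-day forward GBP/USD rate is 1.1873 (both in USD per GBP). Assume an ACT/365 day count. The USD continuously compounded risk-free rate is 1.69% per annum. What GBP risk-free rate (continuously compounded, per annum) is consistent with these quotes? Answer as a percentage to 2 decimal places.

F = S·e^((r_USD − r_GBP)T) ⇒ r_GBP = r_USD − ln(F/S)/T
ln(1.1873/1.2164) = -0.024214; /(103/365) = -0.085807
r_GBP = 0.0169 + 0.085807 = 0.102707
r_GBP = 10.27%

10.27%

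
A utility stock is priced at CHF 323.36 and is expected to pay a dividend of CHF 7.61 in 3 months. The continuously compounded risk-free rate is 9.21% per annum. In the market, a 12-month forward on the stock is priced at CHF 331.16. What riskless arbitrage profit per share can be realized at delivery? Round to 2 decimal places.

CHF 15.24 per share

PV(dividends) I = 7.61·e^(−0.0921·3/12) = 7.4368
Fair forward F* = (S − I)·e^(rT) = (323.36 − 7.4368)·e^0.092100 = 315.9232 × 1.096474 = 346.4016
Market CHF 331.16 < fair 346.4016: forward underpriced → reverse cash-and-carry (short the stock, invest proceeds at r, pay the dividends, go long the forward).
Profit at T = |F_mkt − F*| = |331.16 − 346.4016| = CHF 15.24 per share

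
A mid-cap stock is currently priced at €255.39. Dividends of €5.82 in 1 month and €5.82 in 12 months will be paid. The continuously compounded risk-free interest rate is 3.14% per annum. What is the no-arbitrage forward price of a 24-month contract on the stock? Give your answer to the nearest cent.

PV(dividends) I = 5.82·e^(−0.0314·1/12) + 5.82·e^(−0.0314·12/12)
I = 5.8048 + 5.6401 = 11.4449
F = (S − I)·e^(rT) = (255.39 − 11.4449) · e^(0.0314·24/12)
= 243.9451 · e^0.062800 = 243.9451 × 1.064814 = €259.76

€259.76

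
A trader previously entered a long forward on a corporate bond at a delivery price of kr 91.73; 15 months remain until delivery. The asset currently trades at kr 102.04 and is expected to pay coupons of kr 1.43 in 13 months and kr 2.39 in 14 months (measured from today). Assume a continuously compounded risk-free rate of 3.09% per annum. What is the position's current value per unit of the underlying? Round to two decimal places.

PV(remaining coupons) I = 1.43·e^(−0.0309·13/12) + 2.39·e^(−0.0309·14/12) = 3.6883
Current forward F = (S − I)·e^(rT) = (102.04 − 3.6883)·e^(0.0309·15/12) = 98.3517 × 1.039381 = 102.2249
Value (long) = (F − K)·e^(−rT) = (102.2249 − 91.73) × 0.962111 = 10.0973
Value = kr 10.10

kr 10.10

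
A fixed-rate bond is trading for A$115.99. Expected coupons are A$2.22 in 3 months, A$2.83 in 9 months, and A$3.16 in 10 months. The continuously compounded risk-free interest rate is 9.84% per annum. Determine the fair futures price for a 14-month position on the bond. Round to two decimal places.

PV(coupons) I = 2.22·e^(−0.0984·3/12) + 2.83·e^(−0.0984·9/12) + 3.16·e^(−0.0984·10/12)
I = 2.1661 + 2.6287 + 2.9112 = 7.7060
F = (S − I)·e^(rT) = (115.99 − 7.7060) · e^(0.0984·14/12)
= 108.2840 · e^0.114800 = 108.2840 × 1.121649 = A$121.46

A$121.46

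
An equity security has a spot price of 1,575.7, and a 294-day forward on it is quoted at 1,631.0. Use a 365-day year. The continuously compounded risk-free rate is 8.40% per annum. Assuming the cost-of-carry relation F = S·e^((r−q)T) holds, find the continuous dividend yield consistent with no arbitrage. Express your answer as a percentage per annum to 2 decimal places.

4.12%

From F = S·e^((r−q)T): (r − q) = ln(F/S)/T
ln(1631.0/1575.7) = ln(1.035096) = 0.034494
(r − q) = 0.034494 / (294/365) = 0.042824
q = r − ln(F/S)/T = 0.0840 − 0.042824 = 0.041176
q = 4.12%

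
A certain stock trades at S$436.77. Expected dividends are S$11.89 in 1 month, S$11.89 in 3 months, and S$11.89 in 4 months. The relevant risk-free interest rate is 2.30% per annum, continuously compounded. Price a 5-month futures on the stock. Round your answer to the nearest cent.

PV(dividends) I = 11.89·e^(−0.0230·1/12) + 11.89·e^(−0.0230·3/12) + 11.89·e^(−0.0230·4/12)
I = 11.8672 + 11.8218 + 11.7992 = 35.4882
F = (S − I)·e^(rT) = (436.77 − 35.4882) · e^(0.0230·5/12)
= 401.2818 · e^0.009583 = 401.2818 × 1.009629 = S$405.15

S$405.15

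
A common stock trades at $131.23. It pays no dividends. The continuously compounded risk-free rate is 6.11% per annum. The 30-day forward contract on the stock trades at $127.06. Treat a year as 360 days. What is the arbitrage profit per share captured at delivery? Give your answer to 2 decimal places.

Fair forward: F* = S·e^(carry·T), with carry = r = 0.0611
F* = 131.23 · e^(0.0611 × 30/360) = 131.23 · e^0.005092 = 131.23 × 1.005105 = $131.8999
Market $127.06 < fair $131.8999: forward underpriced → reverse cash-and-carry (short spot, go long the forward).
At maturity, profit = |F_mkt − F*| = |127.06 − 131.8999| = $4.84 per share

$4.84 per share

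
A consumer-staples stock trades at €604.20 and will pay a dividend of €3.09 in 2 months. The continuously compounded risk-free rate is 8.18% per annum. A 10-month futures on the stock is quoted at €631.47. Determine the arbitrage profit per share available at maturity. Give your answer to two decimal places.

€12.09 per share

PV(dividends) I = 3.09·e^(−0.0818·2/12) = 3.0482
Fair futures F* = (S − I)·e^(rT) = (604.20 − 3.0482)·e^0.068167 = 601.1518 × 1.070544 = 643.5595
Market €631.47 < fair 643.5595: forward underpriced → reverse cash-and-carry (short the stock, invest proceeds at r, pay the dividends, go long the forward).
Profit at T = |F_mkt − F*| = |631.47 − 643.5595| = €12.09 per share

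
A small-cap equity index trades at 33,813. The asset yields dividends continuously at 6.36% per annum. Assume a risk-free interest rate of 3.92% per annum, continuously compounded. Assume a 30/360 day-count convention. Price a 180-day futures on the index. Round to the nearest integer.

F = S·e^((r − q)T) = 33813 · e^((0.0392 − 0.0636) × 180/360)
= 33813 · e^-0.012200 = 33813 × 0.987874
F = 33,403

33,403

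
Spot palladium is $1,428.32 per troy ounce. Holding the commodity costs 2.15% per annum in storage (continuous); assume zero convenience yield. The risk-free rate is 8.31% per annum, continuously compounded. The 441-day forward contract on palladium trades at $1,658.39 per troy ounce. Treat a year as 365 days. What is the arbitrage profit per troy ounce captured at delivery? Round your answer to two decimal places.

Fair forward: F* = S·e^(carry·T), with carry = (r + u) = 0.0831 + 0.0215 = 0.1046
F* = 1428.32 · e^(0.1046 × 441/365) = 1428.32 · e^0.12637973 = 1428.32 × 1.13471297 = $1620.7332
Market $1658.39 > fair $1620.7332: forward overpriced → cash-and-carry (buy spot, short the forward).
At maturity, profit = |F_mkt − F*| = |1658.39 − 1620.7332| = $37.66 per troy ounce

$37.66 per troy ounce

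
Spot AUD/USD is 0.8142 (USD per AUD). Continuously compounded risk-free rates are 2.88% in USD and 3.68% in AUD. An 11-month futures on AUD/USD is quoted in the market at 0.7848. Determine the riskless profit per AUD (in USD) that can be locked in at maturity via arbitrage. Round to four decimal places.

0.0235 per AUD (in USD)

Fair futures: F* = S·e^(carry·T), with carry = (r_USD − r_AUD) = 0.0288 − 0.0368 = -0.0080
F* = 0.8142 · e^(-0.0080 × 11/12) = 0.8142 · e^-0.007333 = 0.8142 × 0.992694 = 0.8083
Market 0.7848 < fair 0.8083: forward underpriced → reverse cash-and-carry (short spot, go long the forward).
At maturity, profit = |F_mkt − F*| = |0.7848 − 0.8083| = 0.0235 per AUD (in USD)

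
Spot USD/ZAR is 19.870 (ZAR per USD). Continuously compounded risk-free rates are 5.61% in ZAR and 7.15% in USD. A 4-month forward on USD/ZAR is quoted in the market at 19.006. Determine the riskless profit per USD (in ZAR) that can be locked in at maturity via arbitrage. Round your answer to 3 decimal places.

0.762 per USD (in ZAR)

Fair forward: F* = S·e^(carry·T), with carry = (r_ZAR − r_USD) = 0.0561 − 0.0715 = -0.0154
F* = 19.870 · e^(-0.0154 × 4/12) = 19.870 · e^-0.005133 = 19.870 × 0.994880 = 19.7683
Market 19.006 < fair 19.7683: forward underpriced → reverse cash-and-carry (short spot, go long the forward).
At maturity, profit = |F_mkt − F*| = |19.006 − 19.7683| = 0.762 per USD (in ZAR)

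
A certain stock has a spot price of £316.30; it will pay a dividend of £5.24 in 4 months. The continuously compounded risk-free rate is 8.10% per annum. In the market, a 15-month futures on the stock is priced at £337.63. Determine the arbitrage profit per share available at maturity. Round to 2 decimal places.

PV(dividends) I = 5.24·e^(−0.0810·4/12) = 5.1004
Fair futures F* = (S − I)·e^(rT) = (316.30 − 5.1004)·e^0.101250 = 311.1996 × 1.106553 = 344.3589
Market £337.63 < fair 344.3589: forward underpriced → reverse cash-and-carry (short the stock, invest proceeds at r, pay the dividends, go long the forward).
Profit at T = |F_mkt − F*| = |337.63 − 344.3589| = £6.73 per share

£6.73 per share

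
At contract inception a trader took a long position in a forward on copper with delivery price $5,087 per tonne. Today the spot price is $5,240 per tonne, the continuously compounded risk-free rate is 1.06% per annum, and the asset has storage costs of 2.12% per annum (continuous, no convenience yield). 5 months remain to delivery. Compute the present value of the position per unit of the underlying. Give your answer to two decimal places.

$221.91 per tonne

Current fair forward for the remaining 5 months: F = S·e^((r + u)·T), (r + u) = 0.0106 + 0.0212 = 0.0318
F = 5240 · e^(0.0318 × 5/12) = 5240 × 1.01333817 = 5309.8920
Value of long forward = (F − K)·e^(−rT) = (5309.8920 − 5087) · e^(−0.0106·5/12)
= 222.8920 × 0.99559307 = 221.91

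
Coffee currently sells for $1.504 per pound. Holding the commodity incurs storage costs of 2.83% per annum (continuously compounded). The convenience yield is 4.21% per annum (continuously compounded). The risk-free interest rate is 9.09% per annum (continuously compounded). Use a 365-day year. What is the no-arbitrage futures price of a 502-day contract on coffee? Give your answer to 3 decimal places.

Net carry = r + u − y = 0.0909 + 0.0283 − 0.0421 = 0.0771
F = S·e^((r+u−y)T) = 1.504 · e^(0.0771 × 502/365) = 1.504 · e^0.106039
= 1.504 × 1.111865 = $1.672 per pound

$1.672 per pound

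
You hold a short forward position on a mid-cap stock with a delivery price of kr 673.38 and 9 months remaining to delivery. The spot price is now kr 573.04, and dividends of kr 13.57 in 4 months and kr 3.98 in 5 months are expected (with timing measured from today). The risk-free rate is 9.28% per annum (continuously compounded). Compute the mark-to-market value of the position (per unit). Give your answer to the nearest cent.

PV(remaining dividends) I = 13.57·e^(−0.0928·4/12) + 3.98·e^(−0.0928·5/12) = 16.9857
Current forward F = (S − I)·e^(rT) = (573.04 − 16.9857)·e^(0.0928·9/12) = 556.0543 × 1.072079 = 596.1341
Value (long) = (F − K)·e^(−rT) = (596.1341 − 673.38) × 0.932767 = -72.0524
Short position value = −(long value) = kr 72.05

kr 72.05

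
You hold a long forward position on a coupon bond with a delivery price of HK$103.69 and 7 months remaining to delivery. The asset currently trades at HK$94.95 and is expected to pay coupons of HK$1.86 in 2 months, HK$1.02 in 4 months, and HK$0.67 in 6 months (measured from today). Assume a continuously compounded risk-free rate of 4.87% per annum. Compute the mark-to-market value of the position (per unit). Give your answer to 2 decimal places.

-HK$9.34

PV(remaining coupons) I = 1.86·e^(−0.0487·2/12) + 1.02·e^(−0.0487·4/12) + 0.67·e^(−0.0487·6/12) = 3.5024
Current forward F = (S − I)·e^(rT) = (94.95 − 3.5024)·e^(0.0487·7/12) = 91.4476 × 1.028816 = 94.0828
Value (long) = (F − K)·e^(−rT) = (94.0828 − 103.69) × 0.971991 = -9.3381
Value = -HK$9.34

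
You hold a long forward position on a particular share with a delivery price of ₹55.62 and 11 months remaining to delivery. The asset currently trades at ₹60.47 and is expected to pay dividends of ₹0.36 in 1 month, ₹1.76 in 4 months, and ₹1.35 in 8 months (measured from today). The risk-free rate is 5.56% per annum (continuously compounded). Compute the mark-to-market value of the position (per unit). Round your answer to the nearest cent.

₹4.23

PV(remaining dividends) I = 0.36·e^(−0.0556·1/12) + 1.76·e^(−0.0556·4/12) + 1.35·e^(−0.0556·8/12) = 3.3869
Current forward F = (S − I)·e^(rT) = (60.47 − 3.3869)·e^(0.0556·11/12) = 57.0831 × 1.052288 = 60.0679
Value (long) = (F − K)·e^(−rT) = (60.0679 − 55.62) × 0.950310 = 4.2269
Value = ₹4.23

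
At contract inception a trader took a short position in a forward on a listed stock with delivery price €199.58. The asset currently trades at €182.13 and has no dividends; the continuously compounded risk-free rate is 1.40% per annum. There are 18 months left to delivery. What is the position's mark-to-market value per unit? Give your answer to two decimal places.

Current fair forward for the remaining 18 months: F = S·e^(r·T), r = 0.0140
F = 182.13 · e^(0.0140 × 18/12) = 182.13 × 1.021222 = 185.9952
Value of long forward = (F − K)·e^(−rT) = (185.9952 − 199.58) · e^(−0.0140·18/12)
= -13.5848 × 0.979219 = -13.30
Short position value = −(long value) = €13.30

€13.30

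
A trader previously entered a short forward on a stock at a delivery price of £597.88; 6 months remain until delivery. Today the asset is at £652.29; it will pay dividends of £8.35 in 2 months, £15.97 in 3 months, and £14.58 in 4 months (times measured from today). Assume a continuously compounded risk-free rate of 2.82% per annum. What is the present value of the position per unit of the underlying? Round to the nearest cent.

-£24.17

PV(remaining dividends) I = 8.35·e^(−0.0282·2/12) + 15.97·e^(−0.0282·3/12) + 14.58·e^(−0.0282·4/12) = 38.6122
Current forward F = (S − I)·e^(rT) = (652.29 − 38.6122)·e^(0.0282·6/12) = 613.6778 × 1.014200 = 622.3920
Value (long) = (F − K)·e^(−rT) = (622.3920 − 597.88) × 0.985999 = 24.1688
Short position value = −(long value) = -£24.17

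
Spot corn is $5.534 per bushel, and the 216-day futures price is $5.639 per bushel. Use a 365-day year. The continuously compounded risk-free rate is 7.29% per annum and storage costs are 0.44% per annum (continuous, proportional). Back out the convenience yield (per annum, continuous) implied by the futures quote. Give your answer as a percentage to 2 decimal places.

4.55%

F = S·e^((r+u−y)T) ⇒ (r+u−y) = ln(F/S)/T
ln(5.639/5.534) = 0.018796; /T ⇒ 0.031762
y = r + u − ln(F/S)/T = 0.0729 + 0.0044 − 0.031762 = 0.045538
y = 4.55%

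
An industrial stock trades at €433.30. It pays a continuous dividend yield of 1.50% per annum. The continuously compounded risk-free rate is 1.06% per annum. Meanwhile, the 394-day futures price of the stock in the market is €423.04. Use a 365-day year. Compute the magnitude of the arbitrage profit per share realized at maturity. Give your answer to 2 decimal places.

€8.21 per share

Fair futures: F* = S·e^(carry·T), with carry = (r − q) = 0.0106 − 0.0150 = -0.0044
F* = 433.30 · e^(-0.0044 × 394/365) = 433.30 · e^-0.004750 = 433.30 × 0.995261 = €431.2466
Market €423.04 < fair €431.2466: forward underpriced → reverse cash-and-carry (short spot, go long the forward).
At maturity, profit = |F_mkt − F*| = |423.04 − 431.2466| = €8.21 per share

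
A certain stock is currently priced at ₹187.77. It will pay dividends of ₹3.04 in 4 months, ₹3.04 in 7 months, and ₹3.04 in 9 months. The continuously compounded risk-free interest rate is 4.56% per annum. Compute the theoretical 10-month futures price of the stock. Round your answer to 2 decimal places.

₹185.81

PV(dividends) I = 3.04·e^(−0.0456·4/12) + 3.04·e^(−0.0456·7/12) + 3.04·e^(−0.0456·9/12)
I = 2.9941 + 2.9602 + 2.9378 = 8.8921
F = (S − I)·e^(rT) = (187.77 − 8.8921) · e^(0.0456·10/12)
= 178.8779 · e^0.038000 = 178.8779 × 1.038731 = ₹185.81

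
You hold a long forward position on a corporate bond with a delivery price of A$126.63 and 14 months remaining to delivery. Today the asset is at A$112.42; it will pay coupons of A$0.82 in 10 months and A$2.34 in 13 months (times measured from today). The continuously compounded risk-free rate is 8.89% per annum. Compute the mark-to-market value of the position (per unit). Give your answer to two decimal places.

PV(remaining coupons) I = 0.82·e^(−0.0889·10/12) + 2.34·e^(−0.0889·13/12) = 2.8866
Current forward F = (S − I)·e^(rT) = (112.42 − 2.8866)·e^(0.0889·14/12) = 109.5334 × 1.109286 = 121.5039
Value (long) = (F − K)·e^(−rT) = (121.5039 − 126.63) × 0.901481 = -4.6211
Value = -A$4.62

-A$4.62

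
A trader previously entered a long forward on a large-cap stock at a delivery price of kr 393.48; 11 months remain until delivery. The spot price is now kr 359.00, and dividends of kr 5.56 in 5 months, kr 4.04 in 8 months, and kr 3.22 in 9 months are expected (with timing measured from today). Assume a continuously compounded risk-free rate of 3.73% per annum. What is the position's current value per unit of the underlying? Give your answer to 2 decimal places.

PV(remaining dividends) I = 5.56·e^(−0.0373·5/12) + 4.04·e^(−0.0373·8/12) + 3.22·e^(−0.0373·9/12) = 12.5462
Current forward F = (S − I)·e^(rT) = (359.00 − 12.5462)·e^(0.0373·11/12) = 346.4538 × 1.034783 = 358.5045
Value (long) = (F − K)·e^(−rT) = (358.5045 − 393.48) × 0.966386 = -33.7998
Value = -kr 33.80

-kr 33.80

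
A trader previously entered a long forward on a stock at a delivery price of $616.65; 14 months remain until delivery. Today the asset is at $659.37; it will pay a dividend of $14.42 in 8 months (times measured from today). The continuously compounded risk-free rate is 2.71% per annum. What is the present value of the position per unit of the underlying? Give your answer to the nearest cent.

PV(remaining dividends) I = 14.42·e^(−0.0271·8/12) = 14.1618
Current forward F = (S − I)·e^(rT) = (659.37 − 14.1618)·e^(0.0271·14/12) = 645.2082 × 1.032122 = 665.9336
Value (long) = (F − K)·e^(−rT) = (665.9336 − 616.65) × 0.968878 = 47.7498
Value = $47.75

$47.75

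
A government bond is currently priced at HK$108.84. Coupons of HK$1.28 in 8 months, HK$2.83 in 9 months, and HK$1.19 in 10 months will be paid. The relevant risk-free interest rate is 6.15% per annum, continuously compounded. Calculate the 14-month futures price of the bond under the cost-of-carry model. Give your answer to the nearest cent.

HK$111.50

PV(coupons) I = 1.28·e^(−0.0615·8/12) + 2.83·e^(−0.0615·9/12) + 1.19·e^(−0.0615·10/12)
I = 1.2286 + 2.7024 + 1.1305 = 5.0615
F = (S − I)·e^(rT) = (108.84 − 5.0615) · e^(0.0615·14/12)
= 103.7785 · e^0.071750 = 103.7785 × 1.074387 = HK$111.50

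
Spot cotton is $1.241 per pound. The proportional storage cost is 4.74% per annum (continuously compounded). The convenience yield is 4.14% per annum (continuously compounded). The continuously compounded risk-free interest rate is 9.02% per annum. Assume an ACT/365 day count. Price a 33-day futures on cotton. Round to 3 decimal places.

$1.252 per pound

Net carry = r + u − y = 0.0902 + 0.0474 − 0.0414 = 0.0962
F = S·e^((r+u−y)T) = 1.241 · e^(0.0962 × 33/365) = 1.241 · e^0.008698
= 1.241 × 1.008736 = $1.252 per pound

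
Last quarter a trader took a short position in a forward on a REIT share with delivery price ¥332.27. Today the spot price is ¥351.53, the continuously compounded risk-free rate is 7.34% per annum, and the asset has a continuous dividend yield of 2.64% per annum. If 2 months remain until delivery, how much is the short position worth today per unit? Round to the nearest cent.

Current fair forward for the remaining 2 months: F = S·e^((r − q)·T), (r − q) = 0.0734 − 0.0264 = 0.0470
F = 351.53 · e^(0.0470 × 2/12) = 351.53 × 1.007864 = 354.2944
Value of long forward = (F − K)·e^(−rT) = (354.2944 − 332.27) · e^(−0.0734·2/12)
= 22.0244 × 0.987841 = 21.76
Short position value = −(long value) = -¥21.76

-¥21.76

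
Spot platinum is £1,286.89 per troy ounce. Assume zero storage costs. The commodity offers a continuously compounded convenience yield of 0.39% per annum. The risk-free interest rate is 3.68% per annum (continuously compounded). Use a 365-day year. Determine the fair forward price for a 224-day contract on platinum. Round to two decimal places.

Net carry = r + u − y = 0.0368 + 0.0000 − 0.0039 = 0.0329
F = S·e^((r+u−y)T) = 1286.89 · e^(0.0329 × 224/365) = 1286.89 · e^0.02019068
= 1286.89 × 1.02039589 = £1,313.14 per troy ounce

£1,313.14 per troy ounce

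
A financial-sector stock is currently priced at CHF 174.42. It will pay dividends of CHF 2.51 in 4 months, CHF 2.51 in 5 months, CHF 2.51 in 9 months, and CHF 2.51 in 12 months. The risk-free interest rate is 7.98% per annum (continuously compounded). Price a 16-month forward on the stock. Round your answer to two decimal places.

PV(dividends) I = 2.51·e^(−0.0798·4/12) + 2.51·e^(−0.0798·5/12) + 2.51·e^(−0.0798·9/12) + 2.51·e^(−0.0798·12/12)
I = 2.4441 + 2.4279 + 2.3642 + 2.3175 = 9.5537
F = (S − I)·e^(rT) = (174.42 − 9.5537) · e^(0.0798·16/12)
= 164.8663 · e^0.106400 = 164.8663 × 1.112267 = CHF 183.38

CHF 183.38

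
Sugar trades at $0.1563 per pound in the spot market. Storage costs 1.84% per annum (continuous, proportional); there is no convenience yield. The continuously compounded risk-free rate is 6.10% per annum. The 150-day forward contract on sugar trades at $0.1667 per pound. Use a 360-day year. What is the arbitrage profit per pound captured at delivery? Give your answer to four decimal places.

$0.0051 per pound

Fair forward: F* = S·e^(carry·T), with carry = (r + u) = 0.0610 + 0.0184 = 0.0794
F* = 0.1563 · e^(0.0794 × 150/360) = 0.1563 · e^0.033083 = 0.1563 × 1.033636 = $0.1616
Market $0.1667 > fair $0.1616: forward overpriced → cash-and-carry (buy spot, short the forward).
At maturity, profit = |F_mkt − F*| = |0.1667 − 0.1616| = $0.0051 per pound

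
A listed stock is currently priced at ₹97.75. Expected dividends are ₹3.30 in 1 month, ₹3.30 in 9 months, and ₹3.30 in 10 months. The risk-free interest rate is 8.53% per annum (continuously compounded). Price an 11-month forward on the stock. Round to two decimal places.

₹95.49

PV(dividends) I = 3.30·e^(−0.0853·1/12) + 3.30·e^(−0.0853·9/12) + 3.30·e^(−0.0853·10/12)
I = 3.2766 + 3.0955 + 3.0736 = 9.4457
F = (S − I)·e^(rT) = (97.75 − 9.4457) · e^(0.0853·11/12)
= 88.3043 · e^0.078192 = 88.3043 × 1.081330 = ₹95.49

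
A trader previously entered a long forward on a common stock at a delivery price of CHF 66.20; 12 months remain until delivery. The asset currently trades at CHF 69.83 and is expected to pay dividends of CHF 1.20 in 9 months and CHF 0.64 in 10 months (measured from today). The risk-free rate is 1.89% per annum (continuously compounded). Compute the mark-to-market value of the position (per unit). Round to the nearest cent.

CHF 3.06

PV(remaining dividends) I = 1.20·e^(−0.0189·9/12) + 0.64·e^(−0.0189·10/12) = 1.8131
Current forward F = (S − I)·e^(rT) = (69.83 − 1.8131)·e^(0.0189·12/12) = 68.0169 × 1.019080 = 69.3147
Value (long) = (F − K)·e^(−rT) = (69.3147 − 66.20) × 0.981277 = 3.0564
Value = CHF 3.06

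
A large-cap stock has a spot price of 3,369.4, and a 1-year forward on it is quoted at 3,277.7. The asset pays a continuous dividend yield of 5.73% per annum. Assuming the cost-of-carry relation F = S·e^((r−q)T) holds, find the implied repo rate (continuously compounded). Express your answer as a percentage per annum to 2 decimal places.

2.97%

From F = S·e^((r−q)T): (r − q) = ln(F/S)/T
ln(3277.7/3369.4) = ln(0.972784) = -0.027593
(r − q) = -0.027593 / (12/12) = -0.027593
r = ln(F/S)/T + q = -0.027593 + 0.0573 = 0.029707
r = 2.97%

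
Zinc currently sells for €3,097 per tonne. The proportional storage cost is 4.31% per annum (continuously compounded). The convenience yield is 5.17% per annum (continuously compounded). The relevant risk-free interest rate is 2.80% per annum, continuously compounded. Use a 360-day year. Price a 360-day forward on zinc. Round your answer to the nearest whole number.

€3,158 per tonne

Net carry = r + u − y = 0.0280 + 0.0431 − 0.0517 = 0.0194
F = S·e^((r+u−y)T) = 3097 · e^(0.0194 × 360/360) = 3097 · e^0.019400
= 3097 × 1.019589 = €3,158 per tonne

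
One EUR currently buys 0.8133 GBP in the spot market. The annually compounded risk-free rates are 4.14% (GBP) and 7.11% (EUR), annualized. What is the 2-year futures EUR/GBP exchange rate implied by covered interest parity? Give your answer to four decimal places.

By covered interest parity, F = S · (1+r_GBP)^T / (1+r_EUR)^T
= 0.8133 × 1.084514 / 1.147255 = 0.8133 × 0.945312
F = 0.7688 GBP per EUR

0.7688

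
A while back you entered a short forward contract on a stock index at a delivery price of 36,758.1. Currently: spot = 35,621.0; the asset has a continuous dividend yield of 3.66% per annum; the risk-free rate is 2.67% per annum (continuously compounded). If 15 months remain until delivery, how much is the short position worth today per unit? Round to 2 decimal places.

Current fair forward for the remaining 15 months: F = S·e^((r − q)·T), (r − q) = 0.0267 − 0.0366 = -0.0099
F = 35621.0 · e^(-0.0099 × 15/12) = 35621.0 × 0.98770126 = 35182.9066
Value of long forward = (F − K)·e^(−rT) = (35182.9066 − 36758.1) · e^(−0.0267·15/12)
= -1575.1934 × 0.96717580 = -1523.49
Short position value = −(long value) = 1523.49

1523.49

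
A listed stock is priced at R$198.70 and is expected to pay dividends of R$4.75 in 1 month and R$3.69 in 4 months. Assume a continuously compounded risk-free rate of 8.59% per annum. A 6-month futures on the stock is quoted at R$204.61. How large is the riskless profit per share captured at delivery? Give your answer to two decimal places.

PV(dividends) I = 4.75·e^(−0.0859·1/12) + 3.69·e^(−0.0859·4/12) = 8.3020
Fair futures F* = (S − I)·e^(rT) = (198.70 − 8.3020)·e^0.042950 = 190.3980 × 1.043886 = 198.7538
Market R$204.61 > fair 198.7538: forward overpriced → cash-and-carry (borrow at r, buy the stock and collect the dividends, short the forward).
Profit at T = |F_mkt − F*| = |204.61 − 198.7538| = R$5.86 per share

R$5.86 per share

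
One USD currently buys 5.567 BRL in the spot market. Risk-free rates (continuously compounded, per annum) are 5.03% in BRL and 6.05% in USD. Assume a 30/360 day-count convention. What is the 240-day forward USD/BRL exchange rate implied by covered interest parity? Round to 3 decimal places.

5.529

F = S·e^((r_BRL − r_USD)T) = 5.567 · e^((0.0503 − 0.0605) × 240/360)
= 5.567 · e^-0.006800 = 5.567 × 0.993223
F = 5.529 BRL per USD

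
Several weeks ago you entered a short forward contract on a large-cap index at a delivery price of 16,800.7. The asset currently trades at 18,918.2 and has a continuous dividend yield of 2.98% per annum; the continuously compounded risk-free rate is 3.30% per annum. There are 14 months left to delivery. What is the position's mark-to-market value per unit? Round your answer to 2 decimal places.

-2105.61

Current fair forward for the remaining 14 months: F = S·e^((r − q)·T), (r − q) = 0.0330 − 0.0298 = 0.0032
F = 18918.2 · e^(0.0032 × 14/12) = 18918.2 × 1.00374031 = 18988.9599
Value of long forward = (F − K)·e^(−rT) = (18988.9599 − 16800.7) · e^(−0.0330·14/12)
= 2188.2599 × 0.96223170 = 2105.61
Short position value = −(long value) = -2105.61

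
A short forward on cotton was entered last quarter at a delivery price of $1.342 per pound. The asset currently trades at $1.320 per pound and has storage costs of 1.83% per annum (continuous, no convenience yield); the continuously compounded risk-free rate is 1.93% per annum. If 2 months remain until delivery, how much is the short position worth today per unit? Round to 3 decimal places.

$0.014 per pound

Current fair forward for the remaining 2 months: F = S·e^((r + u)·T), (r + u) = 0.0193 + 0.0183 = 0.0376
F = 1.320 · e^(0.0376 × 2/12) = 1.320 × 1.006286 = 1.3283
Value of long forward = (F − K)·e^(−rT) = (1.3283 − 1.342) · e^(−0.0193·2/12)
= -0.0137 × 0.996789 = -0.014
Short position value = −(long value) = $0.014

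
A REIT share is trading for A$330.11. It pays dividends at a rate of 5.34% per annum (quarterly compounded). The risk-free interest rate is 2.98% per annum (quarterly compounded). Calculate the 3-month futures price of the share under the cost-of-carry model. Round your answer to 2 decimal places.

F = S · (1+r/4)^(4T) / (1+q/4)^(4T)
= 330.11 × 1.007450 / 1.013350 = 330.11 × 0.994178
F = A$328.19

A$328.19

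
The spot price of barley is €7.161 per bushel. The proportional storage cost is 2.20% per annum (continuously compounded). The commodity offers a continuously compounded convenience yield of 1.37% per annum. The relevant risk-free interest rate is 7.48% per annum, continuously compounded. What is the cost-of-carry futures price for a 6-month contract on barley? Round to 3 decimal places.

Net carry = r + u − y = 0.0748 + 0.0220 − 0.0137 = 0.0831
F = S·e^((r+u−y)T) = 7.161 · e^(0.0831 × 6/12) = 7.161 · e^0.041550
= 7.161 × 1.042425 = €7.465 per bushel

€7.465 per bushel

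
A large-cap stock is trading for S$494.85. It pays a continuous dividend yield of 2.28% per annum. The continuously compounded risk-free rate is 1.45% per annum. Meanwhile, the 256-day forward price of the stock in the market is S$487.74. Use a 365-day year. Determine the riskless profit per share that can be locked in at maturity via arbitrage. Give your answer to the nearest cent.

S$4.24 per share

Fair forward: F* = S·e^(carry·T), with carry = (r − q) = 0.0145 − 0.0228 = -0.0083
F* = 494.85 · e^(-0.0083 × 256/365) = 494.85 · e^-0.005821 = 494.85 × 0.994196 = S$491.9779
Market S$487.74 < fair S$491.9779: forward underpriced → reverse cash-and-carry (short spot, go long the forward).
At maturity, profit = |F_mkt − F*| = |487.74 − 491.9779| = S$4.24 per share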